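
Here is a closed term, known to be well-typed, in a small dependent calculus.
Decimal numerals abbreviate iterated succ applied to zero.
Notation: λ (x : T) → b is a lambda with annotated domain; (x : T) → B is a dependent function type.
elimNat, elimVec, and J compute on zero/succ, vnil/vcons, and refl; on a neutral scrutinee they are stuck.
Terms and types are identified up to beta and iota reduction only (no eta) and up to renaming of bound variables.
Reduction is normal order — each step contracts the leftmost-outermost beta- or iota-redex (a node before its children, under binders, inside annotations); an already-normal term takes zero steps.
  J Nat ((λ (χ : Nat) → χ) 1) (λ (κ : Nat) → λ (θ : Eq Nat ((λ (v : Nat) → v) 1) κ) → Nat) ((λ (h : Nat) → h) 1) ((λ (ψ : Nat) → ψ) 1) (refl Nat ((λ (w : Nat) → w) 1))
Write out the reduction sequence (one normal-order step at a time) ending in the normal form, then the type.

normal-order reduction sequence:
  J Nat ((λ (χ : Nat) → χ) 1) (λ (κ : Nat) → λ (θ : Eq Nat ((λ (v : Nat) → v) 1) κ) → Nat) ((λ (h : Nat) → h) 1) ((λ (ψ : Nat) → ψ) 1) (refl Nat ((λ (w : Nat) → w) 1))
  ~> (λ (χ : Nat) → χ) 1
  ~> 1
inferred type:
  Nat


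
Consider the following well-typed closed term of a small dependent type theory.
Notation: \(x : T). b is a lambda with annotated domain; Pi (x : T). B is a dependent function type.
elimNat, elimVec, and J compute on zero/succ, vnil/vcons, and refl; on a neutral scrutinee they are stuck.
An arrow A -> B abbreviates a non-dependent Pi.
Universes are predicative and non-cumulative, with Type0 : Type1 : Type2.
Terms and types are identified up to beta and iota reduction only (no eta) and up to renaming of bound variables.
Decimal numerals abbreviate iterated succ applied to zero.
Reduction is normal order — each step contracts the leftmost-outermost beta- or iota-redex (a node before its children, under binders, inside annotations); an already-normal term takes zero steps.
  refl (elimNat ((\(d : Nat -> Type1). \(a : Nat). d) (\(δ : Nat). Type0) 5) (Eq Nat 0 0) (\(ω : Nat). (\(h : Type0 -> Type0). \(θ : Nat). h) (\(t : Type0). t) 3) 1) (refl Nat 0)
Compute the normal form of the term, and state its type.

reduced normal form:
  refl (Eq Nat 0 0) (refl Nat 0)
inferred type:
  Eq (Eq Nat 0 0) (refl Nat 0) (refl Nat 0)
observation: contracting an elimNat iota-redex first, the term normalizes in 6 steps.


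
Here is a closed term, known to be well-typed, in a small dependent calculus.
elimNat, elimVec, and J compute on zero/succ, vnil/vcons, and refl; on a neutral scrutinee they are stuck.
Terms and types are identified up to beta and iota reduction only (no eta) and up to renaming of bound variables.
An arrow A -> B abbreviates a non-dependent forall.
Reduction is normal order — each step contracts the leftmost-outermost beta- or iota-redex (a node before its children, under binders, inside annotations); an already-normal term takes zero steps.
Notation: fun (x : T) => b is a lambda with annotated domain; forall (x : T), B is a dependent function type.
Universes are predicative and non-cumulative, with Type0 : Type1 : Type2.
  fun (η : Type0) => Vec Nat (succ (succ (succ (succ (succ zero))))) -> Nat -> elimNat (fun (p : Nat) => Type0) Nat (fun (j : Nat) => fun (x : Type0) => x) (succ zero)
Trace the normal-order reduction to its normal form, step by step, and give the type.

reduction (normal order):
  fun (η : Type0) => Vec Nat (succ (succ (succ (succ (succ zero))))) -> Nat -> elimNat (fun (p : Nat) => Type0) Nat (fun (j : Nat) => fun (x : Type0) => x) (succ zero)
  ~> fun (η : Type0) => Vec Nat (succ (succ (succ (succ (succ zero))))) -> Nat -> (fun (p : Nat) => fun (j : Type0) => j) zero (elimNat (fun (x : Nat) => Type0) Nat (fun (ρ : Nat) => fun (τ : Type0) => τ) zero)
  ~> fun (η : Type0) => Vec Nat (succ (succ (succ (succ (succ zero))))) -> Nat -> (fun (p : Type0) => p) (elimNat (fun (j : Nat) => Type0) Nat (fun (x : Nat) => fun (ρ : Type0) => ρ) zero)
  ~> fun (η : Type0) => Vec Nat (succ (succ (succ (succ (succ zero))))) -> Nat -> elimNat (fun (p : Nat) => Type0) Nat (fun (j : Nat) => fun (x : Type0) => x) zero
  ~> fun (η : Type0) => Vec Nat (succ (succ (succ (succ (succ zero))))) -> Nat -> Nat
inferred type:
  Type0 -> Type0


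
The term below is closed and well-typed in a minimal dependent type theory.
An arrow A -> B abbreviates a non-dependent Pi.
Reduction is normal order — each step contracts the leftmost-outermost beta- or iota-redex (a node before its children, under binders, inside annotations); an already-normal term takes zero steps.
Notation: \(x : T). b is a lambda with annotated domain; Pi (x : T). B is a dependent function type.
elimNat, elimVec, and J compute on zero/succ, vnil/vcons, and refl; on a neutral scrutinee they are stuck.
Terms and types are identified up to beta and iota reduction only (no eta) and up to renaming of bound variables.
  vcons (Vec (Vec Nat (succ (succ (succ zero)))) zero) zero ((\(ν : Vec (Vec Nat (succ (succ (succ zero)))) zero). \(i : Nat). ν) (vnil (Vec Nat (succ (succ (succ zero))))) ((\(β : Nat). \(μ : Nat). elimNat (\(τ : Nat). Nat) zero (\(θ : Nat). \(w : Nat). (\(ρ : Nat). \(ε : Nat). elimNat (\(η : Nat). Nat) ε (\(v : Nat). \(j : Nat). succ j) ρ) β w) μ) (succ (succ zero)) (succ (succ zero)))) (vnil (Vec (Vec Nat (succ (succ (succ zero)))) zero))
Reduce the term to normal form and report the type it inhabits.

resulting normal form:
  vcons (Vec (Vec Nat (succ (succ (succ zero)))) zero) zero (vnil (Vec Nat (succ (succ (succ zero))))) (vnil (Vec (Vec Nat (succ (succ (succ zero)))) zero))
type:
  Vec (Vec (Vec Nat (succ (succ (succ zero)))) zero) (succ zero)
observation: normalization takes exactly 2 steps under the normal-order strategy.


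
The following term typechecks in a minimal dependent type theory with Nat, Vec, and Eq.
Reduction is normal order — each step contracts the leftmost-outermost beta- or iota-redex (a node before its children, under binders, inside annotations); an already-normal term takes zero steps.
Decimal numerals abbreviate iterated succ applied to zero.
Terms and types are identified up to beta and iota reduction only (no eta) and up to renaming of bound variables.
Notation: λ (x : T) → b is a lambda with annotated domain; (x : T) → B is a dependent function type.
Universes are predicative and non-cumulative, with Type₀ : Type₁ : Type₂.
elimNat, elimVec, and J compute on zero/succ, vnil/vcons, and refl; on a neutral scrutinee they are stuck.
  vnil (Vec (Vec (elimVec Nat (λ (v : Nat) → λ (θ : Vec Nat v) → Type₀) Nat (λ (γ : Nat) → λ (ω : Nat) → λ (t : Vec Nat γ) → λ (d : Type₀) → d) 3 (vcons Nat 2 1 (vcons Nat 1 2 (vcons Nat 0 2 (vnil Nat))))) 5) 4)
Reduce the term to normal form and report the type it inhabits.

resulting normal form:
  vnil (Vec (Vec Nat 5) 4)
inferred type:
  Vec (Vec (Vec Nat 5) 4) 0
observation: reduction starts at an elimVec iota-redex, and 16 normal-order steps reach the normal form.


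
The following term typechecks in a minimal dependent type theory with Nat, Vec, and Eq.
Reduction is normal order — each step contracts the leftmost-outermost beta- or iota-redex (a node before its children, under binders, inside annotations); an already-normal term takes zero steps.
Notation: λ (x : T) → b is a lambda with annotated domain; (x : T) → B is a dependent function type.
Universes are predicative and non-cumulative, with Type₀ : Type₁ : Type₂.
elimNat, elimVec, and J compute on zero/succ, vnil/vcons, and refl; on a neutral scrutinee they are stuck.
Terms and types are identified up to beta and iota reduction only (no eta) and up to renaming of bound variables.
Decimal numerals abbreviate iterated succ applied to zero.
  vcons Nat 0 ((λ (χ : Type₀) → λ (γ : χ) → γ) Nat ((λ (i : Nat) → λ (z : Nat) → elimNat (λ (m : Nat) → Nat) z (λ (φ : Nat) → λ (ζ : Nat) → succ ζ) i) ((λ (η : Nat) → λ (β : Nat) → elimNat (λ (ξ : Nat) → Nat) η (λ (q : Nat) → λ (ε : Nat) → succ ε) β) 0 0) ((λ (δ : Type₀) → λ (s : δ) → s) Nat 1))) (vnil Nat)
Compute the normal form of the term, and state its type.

reduced normal form:
  vcons Nat 0 1 (vnil Nat)
inferred type:
  Vec Nat 1
observation: the term reaches its normal form after 10 normal-order steps.


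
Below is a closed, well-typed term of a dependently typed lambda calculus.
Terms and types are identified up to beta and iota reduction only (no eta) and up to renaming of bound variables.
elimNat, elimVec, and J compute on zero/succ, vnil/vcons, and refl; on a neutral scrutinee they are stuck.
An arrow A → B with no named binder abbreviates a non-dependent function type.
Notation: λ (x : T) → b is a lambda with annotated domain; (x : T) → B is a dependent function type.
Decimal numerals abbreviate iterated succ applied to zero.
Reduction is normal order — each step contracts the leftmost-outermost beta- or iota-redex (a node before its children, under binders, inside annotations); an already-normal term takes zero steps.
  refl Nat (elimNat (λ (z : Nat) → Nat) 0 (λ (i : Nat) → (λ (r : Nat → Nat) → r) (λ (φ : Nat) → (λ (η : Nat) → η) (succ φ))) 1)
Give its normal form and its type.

reduced normal form:
  refl Nat 1
the term's type:
  Eq Nat 1 1
observation: 6 normal-order steps normalize the term, beginning with an elimNat iota-redex.


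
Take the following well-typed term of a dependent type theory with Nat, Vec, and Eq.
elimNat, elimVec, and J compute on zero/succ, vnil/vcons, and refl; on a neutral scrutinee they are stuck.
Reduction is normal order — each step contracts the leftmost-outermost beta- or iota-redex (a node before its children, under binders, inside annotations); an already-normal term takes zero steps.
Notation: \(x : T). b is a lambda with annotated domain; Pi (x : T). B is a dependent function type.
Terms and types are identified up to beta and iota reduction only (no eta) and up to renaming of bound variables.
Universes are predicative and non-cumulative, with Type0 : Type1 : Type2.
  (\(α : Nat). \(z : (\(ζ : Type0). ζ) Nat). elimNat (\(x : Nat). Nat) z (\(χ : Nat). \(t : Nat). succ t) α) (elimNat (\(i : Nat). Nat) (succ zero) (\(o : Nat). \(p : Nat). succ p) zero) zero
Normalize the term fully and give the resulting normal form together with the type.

resulting normal form:
  succ zero
type:
  Nat


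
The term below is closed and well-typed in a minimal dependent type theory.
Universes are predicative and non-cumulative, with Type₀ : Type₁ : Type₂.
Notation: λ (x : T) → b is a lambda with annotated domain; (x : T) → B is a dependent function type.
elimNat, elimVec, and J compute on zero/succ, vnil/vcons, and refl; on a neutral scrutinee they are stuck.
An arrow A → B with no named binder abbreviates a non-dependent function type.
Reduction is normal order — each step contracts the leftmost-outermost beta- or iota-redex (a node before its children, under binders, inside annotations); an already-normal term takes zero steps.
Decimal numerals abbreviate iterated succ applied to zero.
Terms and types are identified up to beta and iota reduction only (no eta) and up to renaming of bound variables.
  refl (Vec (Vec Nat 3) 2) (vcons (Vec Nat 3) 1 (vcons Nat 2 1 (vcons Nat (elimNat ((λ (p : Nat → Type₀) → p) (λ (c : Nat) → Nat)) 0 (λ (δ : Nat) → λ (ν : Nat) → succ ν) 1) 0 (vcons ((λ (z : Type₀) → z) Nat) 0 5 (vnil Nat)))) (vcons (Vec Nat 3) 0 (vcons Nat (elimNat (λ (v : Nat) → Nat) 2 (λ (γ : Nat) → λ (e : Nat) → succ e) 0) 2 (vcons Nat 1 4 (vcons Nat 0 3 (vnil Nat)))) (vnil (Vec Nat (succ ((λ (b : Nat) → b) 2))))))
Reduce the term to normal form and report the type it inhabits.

reduced normal form:
  refl (Vec (Vec Nat 3) 2) (vcons (Vec Nat 3) 1 (vcons Nat 2 1 (vcons Nat 1 0 (vcons Nat 0 5 (vnil Nat)))) (vcons (Vec Nat 3) 0 (vcons Nat 2 2 (vcons Nat 1 4 (vcons Nat 0 3 (vnil Nat)))) (vnil (Vec Nat 3))))
the term's type:
  Eq (Vec (Vec Nat 3) 2) (vcons (Vec Nat 3) 1 (vcons Nat 2 1 (vcons Nat 1 0 (vcons Nat 0 5 (vnil Nat)))) (vcons (Vec Nat 3) 0 (vcons Nat 2 2 (vcons Nat 1 4 (vcons Nat 0 3 (vnil Nat)))) (vnil (Vec Nat 3)))) (vcons (Vec Nat 3) 1 (vcons Nat 2 1 (vcons Nat 1 0 (vcons Nat 0 5 (vnil Nat)))) (vcons (Vec Nat 3) 0 (vcons Nat 2 2 (vcons Nat 1 4 (vcons Nat 0 3 (vnil Nat)))) (vnil (Vec Nat 3))))


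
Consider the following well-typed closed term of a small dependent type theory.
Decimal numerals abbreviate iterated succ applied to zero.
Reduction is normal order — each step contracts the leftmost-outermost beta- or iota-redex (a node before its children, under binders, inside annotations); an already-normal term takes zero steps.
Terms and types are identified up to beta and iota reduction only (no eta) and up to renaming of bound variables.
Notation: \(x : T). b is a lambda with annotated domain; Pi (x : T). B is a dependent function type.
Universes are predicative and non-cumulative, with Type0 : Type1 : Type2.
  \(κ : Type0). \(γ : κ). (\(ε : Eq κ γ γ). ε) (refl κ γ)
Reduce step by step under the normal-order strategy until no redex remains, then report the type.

reduction (normal order):
  \(κ : Type0). \(γ : κ). (\(ε : Eq κ γ γ). ε) (refl κ γ)
  ~> \(κ : Type0). \(γ : κ). refl κ γ
inferred type:
  Pi (κ : Type0). Pi (γ : κ). Eq κ γ γ


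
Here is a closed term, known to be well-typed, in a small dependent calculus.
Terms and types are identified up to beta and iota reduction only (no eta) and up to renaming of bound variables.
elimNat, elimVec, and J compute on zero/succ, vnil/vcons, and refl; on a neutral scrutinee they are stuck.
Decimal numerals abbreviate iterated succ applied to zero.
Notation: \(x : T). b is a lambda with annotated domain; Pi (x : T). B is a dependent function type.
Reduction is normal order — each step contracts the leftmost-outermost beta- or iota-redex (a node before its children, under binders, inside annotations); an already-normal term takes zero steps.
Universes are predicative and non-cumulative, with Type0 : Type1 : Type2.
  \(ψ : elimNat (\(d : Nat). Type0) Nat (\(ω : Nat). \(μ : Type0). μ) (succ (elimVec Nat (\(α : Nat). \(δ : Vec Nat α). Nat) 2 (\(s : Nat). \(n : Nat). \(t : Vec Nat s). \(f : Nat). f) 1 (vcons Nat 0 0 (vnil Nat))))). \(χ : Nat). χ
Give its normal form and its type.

normal form:
  \(ψ : Nat). \(d : Nat). d
type:
  Pi (ψ : Nat). Pi (d : Nat). Nat
observation: 16 normal-order steps separate the term from its normal form.


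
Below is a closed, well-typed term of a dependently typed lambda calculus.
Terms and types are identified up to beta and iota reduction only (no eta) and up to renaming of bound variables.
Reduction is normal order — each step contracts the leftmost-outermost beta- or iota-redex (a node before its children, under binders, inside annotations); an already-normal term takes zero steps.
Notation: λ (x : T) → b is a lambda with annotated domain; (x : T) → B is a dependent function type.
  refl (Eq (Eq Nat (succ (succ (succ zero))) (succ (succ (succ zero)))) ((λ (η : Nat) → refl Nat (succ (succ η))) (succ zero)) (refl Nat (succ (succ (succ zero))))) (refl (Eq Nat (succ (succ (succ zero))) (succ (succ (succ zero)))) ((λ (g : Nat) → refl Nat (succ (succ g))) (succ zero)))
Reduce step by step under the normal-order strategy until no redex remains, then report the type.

normal-order reduction:
  refl (Eq (Eq Nat (succ (succ (succ zero))) (succ (succ (succ zero)))) ((λ (η : Nat) → refl Nat (succ (succ η))) (succ zero)) (refl Nat (succ (succ (succ zero))))) (refl (Eq Nat (succ (succ (succ zero))) (succ (succ (succ zero)))) ((λ (g : Nat) → refl Nat (succ (succ g))) (succ zero)))
  ~> refl (Eq (Eq Nat (succ (succ (succ zero))) (succ (succ (succ zero)))) (refl Nat (succ (succ (succ zero)))) (refl Nat (succ (succ (succ zero))))) (refl (Eq Nat (succ (succ (succ zero))) (succ (succ (succ zero)))) ((λ (η : Nat) → refl Nat (succ (succ η))) (succ zero)))
  ~> refl (Eq (Eq Nat (succ (succ (succ zero))) (succ (succ (succ zero)))) (refl Nat (succ (succ (succ zero)))) (refl Nat (succ (succ (succ zero))))) (refl (Eq Nat (succ (succ (succ zero))) (succ (succ (succ zero)))) (refl Nat (succ (succ (succ zero)))))
the term's type:
  Eq (Eq (Eq Nat (succ (succ (succ zero))) (succ (succ (succ zero)))) (refl Nat (succ (succ (succ zero)))) (refl Nat (succ (succ (succ zero))))) (refl (Eq Nat (succ (succ (succ zero))) (succ (succ (succ zero)))) (refl Nat (succ (succ (succ zero))))) (refl (Eq Nat (succ (succ (succ zero))) (succ (succ (succ zero)))) (refl Nat (succ (succ (succ zero)))))


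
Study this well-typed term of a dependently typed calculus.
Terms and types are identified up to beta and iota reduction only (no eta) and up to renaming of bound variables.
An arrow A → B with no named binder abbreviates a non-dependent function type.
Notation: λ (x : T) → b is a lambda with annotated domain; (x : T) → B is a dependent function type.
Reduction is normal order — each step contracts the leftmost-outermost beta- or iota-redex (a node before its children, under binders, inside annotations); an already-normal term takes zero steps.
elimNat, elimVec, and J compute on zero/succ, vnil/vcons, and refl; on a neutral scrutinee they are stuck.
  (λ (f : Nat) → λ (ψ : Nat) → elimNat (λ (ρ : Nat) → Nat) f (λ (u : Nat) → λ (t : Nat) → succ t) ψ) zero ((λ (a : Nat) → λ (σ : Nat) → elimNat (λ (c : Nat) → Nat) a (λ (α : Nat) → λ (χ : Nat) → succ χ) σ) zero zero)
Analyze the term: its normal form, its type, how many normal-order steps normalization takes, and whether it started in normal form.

resulting normal form:
  zero
inferred type:
  Nat
steps to reach normal form (normal order): 6
started in normal form: no
first contracted redex: a beta-redex


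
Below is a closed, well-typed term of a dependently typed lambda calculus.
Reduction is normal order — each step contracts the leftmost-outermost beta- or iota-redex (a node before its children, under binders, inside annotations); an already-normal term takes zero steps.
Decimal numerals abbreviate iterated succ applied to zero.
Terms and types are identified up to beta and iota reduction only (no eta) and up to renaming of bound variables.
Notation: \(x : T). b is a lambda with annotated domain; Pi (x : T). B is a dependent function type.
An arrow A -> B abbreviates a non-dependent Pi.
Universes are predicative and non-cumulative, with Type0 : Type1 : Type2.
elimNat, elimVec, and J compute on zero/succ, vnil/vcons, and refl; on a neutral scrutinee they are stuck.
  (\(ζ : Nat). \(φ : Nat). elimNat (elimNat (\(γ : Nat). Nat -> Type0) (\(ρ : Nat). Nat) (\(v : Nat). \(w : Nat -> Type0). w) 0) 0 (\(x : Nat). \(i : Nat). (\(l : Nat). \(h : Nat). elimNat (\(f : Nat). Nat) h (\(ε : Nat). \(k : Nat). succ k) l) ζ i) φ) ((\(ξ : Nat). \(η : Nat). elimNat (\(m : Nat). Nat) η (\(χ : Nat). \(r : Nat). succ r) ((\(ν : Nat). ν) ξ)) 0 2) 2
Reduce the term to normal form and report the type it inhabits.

normal form:
  4
type:
  Nat
observation: the first redex contracted is a beta-redex; the normal form is reached in 35 normal-order steps.


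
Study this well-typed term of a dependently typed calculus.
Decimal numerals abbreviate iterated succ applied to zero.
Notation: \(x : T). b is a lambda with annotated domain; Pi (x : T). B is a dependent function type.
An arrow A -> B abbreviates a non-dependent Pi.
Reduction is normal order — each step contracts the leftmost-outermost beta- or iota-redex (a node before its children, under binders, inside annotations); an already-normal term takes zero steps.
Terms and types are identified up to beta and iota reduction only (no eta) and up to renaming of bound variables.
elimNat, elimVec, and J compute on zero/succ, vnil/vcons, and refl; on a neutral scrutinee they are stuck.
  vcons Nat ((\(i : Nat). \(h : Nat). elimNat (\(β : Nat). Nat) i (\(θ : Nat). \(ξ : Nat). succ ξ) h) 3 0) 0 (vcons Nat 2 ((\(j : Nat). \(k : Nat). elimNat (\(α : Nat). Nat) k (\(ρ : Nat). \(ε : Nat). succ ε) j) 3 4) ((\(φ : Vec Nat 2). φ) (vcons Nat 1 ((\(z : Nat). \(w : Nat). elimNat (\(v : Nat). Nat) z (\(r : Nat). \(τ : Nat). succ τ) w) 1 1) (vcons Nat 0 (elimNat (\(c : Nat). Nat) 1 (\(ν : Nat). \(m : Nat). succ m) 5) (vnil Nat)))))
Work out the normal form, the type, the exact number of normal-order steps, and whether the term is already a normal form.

resulting normal form:
  vcons Nat 3 0 (vcons Nat 2 7 (vcons Nat 1 2 (vcons Nat 0 6 (vnil Nat))))
inferred type:
  Vec Nat 4
normal-order step count: 38
term was already normal: no
first redex: a beta-redex


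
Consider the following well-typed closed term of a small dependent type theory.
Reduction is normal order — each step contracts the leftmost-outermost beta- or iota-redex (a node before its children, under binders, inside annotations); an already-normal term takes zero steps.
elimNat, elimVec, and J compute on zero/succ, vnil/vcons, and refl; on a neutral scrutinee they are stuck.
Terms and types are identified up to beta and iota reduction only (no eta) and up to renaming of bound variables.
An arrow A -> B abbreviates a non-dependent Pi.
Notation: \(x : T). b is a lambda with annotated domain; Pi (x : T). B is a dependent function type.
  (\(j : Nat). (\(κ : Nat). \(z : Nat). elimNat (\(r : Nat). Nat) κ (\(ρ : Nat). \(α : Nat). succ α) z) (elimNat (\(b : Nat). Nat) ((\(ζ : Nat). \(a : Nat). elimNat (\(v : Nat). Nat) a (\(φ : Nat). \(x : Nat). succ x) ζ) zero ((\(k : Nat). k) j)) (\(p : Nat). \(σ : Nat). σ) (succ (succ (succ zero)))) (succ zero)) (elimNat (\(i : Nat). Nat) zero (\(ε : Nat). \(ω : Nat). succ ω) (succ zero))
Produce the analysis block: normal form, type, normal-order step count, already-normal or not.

resulting normal form:
  succ (succ zero)
type:
  Nat
normal-order step count: 25
started in normal form: no
first contracted redex: a beta-redex


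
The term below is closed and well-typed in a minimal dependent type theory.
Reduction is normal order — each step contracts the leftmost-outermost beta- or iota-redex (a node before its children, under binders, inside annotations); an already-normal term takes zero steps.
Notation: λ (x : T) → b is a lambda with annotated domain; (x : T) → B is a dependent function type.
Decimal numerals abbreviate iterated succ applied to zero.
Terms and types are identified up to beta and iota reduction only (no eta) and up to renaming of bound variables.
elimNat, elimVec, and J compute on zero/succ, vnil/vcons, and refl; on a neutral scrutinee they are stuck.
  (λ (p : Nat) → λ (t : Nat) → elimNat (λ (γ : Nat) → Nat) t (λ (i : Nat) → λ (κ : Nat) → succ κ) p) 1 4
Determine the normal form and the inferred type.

resulting normal form:
  5
the term's type:
  Nat
observation: 6 normal-order steps normalize the term, beginning with a beta-redex.


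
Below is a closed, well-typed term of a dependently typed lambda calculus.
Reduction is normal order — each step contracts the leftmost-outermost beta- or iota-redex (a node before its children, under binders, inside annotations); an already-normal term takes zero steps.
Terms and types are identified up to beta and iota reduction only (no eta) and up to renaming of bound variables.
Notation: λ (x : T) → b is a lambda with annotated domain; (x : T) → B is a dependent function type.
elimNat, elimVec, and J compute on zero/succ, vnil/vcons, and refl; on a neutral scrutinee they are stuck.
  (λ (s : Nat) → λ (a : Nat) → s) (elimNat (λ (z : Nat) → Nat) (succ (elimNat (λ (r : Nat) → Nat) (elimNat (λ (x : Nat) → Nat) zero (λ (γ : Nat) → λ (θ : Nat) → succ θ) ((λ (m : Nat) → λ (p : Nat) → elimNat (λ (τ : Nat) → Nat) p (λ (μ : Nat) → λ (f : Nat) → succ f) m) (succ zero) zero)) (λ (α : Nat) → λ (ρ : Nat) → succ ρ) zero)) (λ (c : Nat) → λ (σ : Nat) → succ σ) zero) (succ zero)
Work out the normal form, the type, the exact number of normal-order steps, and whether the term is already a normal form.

reduced normal form:
  succ (succ zero)
the term's type:
  Nat
steps to reach normal form (normal order): 14
started in normal form: no
first contracted redex: a beta-redex


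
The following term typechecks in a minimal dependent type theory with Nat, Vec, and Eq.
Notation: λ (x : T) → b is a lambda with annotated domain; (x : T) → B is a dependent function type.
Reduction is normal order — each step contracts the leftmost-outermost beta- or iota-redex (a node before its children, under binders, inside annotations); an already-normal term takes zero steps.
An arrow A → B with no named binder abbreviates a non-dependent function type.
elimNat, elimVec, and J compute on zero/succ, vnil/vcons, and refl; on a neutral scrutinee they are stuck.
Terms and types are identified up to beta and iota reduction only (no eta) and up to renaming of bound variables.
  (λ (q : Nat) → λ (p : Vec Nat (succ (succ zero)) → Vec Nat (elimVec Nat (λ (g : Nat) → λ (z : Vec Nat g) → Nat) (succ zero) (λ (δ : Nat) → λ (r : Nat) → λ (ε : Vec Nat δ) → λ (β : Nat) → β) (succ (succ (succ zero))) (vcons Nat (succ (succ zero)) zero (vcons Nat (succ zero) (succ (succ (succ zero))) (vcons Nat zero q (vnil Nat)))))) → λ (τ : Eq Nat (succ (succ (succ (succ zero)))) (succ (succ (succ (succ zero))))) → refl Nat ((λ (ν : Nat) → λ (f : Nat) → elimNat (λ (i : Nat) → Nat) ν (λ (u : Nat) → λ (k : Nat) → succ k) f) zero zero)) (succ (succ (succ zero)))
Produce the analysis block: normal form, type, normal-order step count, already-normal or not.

normal form:
  λ (q : Vec Nat (succ (succ zero)) → Vec Nat (succ zero)) → λ (p : Eq Nat (succ (succ (succ (succ zero)))) (succ (succ (succ (succ zero))))) → refl Nat zero
inferred type:
  (Vec Nat (succ (succ zero)) → Vec Nat (succ zero)) → Eq Nat (succ (succ (succ (succ zero)))) (succ (succ (succ (succ zero)))) → Eq Nat zero zero
reduction steps (normal order): 20
already normal: no
first redex: a beta-redex


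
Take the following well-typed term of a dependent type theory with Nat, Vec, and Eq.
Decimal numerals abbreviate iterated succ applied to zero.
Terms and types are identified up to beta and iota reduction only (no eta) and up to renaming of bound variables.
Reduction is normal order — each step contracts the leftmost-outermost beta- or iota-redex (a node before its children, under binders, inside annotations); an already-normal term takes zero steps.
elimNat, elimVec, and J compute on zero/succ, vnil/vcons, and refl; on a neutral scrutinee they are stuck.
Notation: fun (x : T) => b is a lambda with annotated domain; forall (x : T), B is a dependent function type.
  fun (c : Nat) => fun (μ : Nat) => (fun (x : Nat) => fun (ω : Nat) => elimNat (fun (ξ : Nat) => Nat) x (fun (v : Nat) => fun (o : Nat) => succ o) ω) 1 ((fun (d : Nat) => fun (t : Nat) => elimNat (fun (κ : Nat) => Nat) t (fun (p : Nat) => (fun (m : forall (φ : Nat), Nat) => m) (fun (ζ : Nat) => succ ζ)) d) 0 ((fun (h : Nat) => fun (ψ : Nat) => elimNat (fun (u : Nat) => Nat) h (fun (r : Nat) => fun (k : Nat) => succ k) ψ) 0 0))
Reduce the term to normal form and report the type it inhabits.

reduced normal form:
  fun (c : Nat) => fun (μ : Nat) => 1
inferred type:
  forall (c : Nat), forall (μ : Nat), Nat


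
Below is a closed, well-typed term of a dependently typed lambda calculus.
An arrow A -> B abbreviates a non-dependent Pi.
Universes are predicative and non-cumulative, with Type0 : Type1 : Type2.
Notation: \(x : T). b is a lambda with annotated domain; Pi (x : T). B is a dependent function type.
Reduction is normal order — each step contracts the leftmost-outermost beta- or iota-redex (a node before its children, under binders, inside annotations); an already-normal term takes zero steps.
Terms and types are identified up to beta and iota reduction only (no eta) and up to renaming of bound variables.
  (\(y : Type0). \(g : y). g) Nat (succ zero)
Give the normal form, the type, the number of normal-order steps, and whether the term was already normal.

normal form:
  succ zero
the term's type:
  Nat
normal-order step count: 2
term was already normal: no
first contracted redex: a beta-redex


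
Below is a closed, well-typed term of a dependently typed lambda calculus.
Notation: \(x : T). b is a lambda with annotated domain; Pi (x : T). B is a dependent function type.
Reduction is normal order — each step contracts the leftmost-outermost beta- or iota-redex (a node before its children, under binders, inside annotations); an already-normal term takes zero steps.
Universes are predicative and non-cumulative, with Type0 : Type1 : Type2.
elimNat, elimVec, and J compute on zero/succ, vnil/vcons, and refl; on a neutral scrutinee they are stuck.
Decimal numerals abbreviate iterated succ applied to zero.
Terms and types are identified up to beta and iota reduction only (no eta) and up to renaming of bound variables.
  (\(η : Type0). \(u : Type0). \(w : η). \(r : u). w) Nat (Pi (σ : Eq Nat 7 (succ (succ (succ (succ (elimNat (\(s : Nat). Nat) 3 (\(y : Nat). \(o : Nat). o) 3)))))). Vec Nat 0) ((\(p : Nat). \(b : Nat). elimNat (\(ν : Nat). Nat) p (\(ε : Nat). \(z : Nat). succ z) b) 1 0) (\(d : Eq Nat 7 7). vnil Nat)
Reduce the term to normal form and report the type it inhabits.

normal form:
  1
the term's type:
  Nat
observation: normalization takes exactly 7 steps under the normal-order strategy.


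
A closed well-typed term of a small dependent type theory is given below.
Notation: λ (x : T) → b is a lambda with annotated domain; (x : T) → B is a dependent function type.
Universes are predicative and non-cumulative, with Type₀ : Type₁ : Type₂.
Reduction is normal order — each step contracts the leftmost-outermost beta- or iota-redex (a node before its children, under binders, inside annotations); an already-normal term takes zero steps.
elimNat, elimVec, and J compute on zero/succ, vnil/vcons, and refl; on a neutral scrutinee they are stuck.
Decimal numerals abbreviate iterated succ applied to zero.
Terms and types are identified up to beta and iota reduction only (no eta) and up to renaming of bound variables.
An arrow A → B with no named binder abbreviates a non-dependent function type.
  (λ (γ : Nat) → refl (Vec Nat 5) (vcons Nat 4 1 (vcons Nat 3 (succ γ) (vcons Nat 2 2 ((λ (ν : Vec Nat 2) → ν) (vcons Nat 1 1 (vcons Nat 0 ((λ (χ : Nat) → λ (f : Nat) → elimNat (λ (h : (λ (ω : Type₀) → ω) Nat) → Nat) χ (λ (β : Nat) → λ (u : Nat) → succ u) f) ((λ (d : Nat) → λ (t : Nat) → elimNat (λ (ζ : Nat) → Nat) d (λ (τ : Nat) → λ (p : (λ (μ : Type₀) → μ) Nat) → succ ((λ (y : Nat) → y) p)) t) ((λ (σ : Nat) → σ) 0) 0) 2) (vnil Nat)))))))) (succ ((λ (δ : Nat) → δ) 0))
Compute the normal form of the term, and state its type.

reduced normal form:
  refl (Vec Nat 5) (vcons Nat 4 1 (vcons Nat 3 2 (vcons Nat 2 2 (vcons Nat 1 1 (vcons Nat 0 2 (vnil Nat))))))
type:
  Eq (Vec Nat 5) (vcons Nat 4 1 (vcons Nat 3 2 (vcons Nat 2 2 (vcons Nat 1 1 (vcons Nat 0 2 (vnil Nat)))))) (vcons Nat 4 1 (vcons Nat 3 2 (vcons Nat 2 2 (vcons Nat 1 1 (vcons Nat 0 2 (vnil Nat))))))


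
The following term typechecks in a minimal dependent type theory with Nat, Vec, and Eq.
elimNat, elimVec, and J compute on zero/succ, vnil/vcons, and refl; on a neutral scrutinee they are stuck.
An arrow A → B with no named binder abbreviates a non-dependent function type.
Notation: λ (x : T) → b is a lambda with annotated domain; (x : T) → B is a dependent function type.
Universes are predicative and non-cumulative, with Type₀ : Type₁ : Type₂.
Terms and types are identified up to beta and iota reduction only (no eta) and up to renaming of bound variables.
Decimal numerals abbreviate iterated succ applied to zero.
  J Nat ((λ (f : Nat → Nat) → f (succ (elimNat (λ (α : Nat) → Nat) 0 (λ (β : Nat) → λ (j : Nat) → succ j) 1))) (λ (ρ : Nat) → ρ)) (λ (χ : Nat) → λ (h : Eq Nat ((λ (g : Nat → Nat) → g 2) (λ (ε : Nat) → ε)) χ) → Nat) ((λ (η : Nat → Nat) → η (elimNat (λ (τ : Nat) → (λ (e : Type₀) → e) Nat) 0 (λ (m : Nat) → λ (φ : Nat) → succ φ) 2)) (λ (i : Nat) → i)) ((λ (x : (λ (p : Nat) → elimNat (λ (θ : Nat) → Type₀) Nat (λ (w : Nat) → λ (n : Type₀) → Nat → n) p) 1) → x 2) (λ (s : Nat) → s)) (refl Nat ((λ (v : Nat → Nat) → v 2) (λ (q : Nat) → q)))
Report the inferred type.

type:
  Nat


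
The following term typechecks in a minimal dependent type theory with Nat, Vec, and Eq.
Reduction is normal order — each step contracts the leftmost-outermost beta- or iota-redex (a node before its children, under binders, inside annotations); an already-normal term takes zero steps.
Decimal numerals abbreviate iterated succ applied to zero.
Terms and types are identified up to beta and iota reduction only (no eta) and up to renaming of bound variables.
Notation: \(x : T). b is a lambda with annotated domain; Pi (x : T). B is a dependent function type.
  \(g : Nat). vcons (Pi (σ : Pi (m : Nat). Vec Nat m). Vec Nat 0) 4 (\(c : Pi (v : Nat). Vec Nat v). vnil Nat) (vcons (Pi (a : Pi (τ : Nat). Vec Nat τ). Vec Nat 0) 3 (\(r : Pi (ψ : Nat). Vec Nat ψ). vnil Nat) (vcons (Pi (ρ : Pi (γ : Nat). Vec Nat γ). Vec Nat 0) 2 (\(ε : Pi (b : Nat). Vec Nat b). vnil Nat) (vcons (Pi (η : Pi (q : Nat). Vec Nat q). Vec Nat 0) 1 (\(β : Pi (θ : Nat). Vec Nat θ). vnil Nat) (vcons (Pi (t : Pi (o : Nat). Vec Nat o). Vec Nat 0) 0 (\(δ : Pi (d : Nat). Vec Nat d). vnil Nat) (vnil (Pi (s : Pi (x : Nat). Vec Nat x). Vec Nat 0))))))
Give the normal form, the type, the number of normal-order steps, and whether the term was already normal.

normal form:
  \(g : Nat). vcons (Pi (σ : Pi (m : Nat). Vec Nat m). Vec Nat 0) 4 (\(c : Pi (v : Nat). Vec Nat v). vnil Nat) (vcons (Pi (a : Pi (τ : Nat). Vec Nat τ). Vec Nat 0) 3 (\(r : Pi (ψ : Nat). Vec Nat ψ). vnil Nat) (vcons (Pi (ρ : Pi (γ : Nat). Vec Nat γ). Vec Nat 0) 2 (\(ε : Pi (b : Nat). Vec Nat b). vnil Nat) (vcons (Pi (η : Pi (q : Nat). Vec Nat q). Vec Nat 0) 1 (\(β : Pi (θ : Nat). Vec Nat θ). vnil Nat) (vcons (Pi (t : Pi (o : Nat). Vec Nat o). Vec Nat 0) 0 (\(δ : Pi (d : Nat). Vec Nat d). vnil Nat) (vnil (Pi (s : Pi (x : Nat). Vec Nat x). Vec Nat 0))))))
inferred type:
  Pi (g : Nat). Vec (Pi (σ : Pi (m : Nat). Vec Nat m). Vec Nat 0) 5
steps to reach normal form (normal order): 0
already normal: yes


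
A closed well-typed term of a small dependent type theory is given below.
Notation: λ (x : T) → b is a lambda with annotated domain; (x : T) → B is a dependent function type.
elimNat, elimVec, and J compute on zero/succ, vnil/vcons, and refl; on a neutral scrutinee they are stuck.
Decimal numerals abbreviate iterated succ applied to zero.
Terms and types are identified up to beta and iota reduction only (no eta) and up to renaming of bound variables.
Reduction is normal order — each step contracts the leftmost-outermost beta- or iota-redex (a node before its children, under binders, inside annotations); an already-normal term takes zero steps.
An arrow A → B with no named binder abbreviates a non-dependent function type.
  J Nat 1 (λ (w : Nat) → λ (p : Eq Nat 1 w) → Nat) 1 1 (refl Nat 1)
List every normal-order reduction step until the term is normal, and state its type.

normal-order reduction sequence:
  J Nat 1 (λ (w : Nat) → λ (p : Eq Nat 1 w) → Nat) 1 1 (refl Nat 1)
  ~> 1
inferred type:
  Nat


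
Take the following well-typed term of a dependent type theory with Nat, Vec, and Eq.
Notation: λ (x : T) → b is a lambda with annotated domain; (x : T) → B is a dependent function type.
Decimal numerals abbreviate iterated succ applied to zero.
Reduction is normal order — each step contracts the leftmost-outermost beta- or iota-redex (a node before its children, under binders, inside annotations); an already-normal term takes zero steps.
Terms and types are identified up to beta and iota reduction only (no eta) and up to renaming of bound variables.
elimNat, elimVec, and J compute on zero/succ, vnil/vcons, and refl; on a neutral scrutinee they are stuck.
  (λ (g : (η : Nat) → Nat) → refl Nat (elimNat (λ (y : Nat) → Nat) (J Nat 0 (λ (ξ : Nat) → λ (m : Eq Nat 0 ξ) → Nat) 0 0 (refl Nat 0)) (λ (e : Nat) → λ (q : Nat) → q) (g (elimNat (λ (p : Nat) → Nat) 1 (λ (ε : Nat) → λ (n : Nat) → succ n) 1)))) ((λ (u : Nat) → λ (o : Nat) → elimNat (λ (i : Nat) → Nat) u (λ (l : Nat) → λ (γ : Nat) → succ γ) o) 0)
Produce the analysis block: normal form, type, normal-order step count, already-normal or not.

normal form:
  refl Nat 0
type:
  Eq Nat 0 0
normal-order step count: 22
term was already normal: no
first contracted redex: a beta-redex


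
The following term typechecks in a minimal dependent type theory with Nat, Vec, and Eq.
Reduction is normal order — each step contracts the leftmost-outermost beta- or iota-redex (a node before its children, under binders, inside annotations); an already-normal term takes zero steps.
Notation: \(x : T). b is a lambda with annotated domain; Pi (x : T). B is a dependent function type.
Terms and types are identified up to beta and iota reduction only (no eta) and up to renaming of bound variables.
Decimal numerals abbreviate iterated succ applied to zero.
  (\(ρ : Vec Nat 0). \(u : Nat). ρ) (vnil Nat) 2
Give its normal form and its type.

resulting normal form:
  vnil Nat
type:
  Vec Nat 0


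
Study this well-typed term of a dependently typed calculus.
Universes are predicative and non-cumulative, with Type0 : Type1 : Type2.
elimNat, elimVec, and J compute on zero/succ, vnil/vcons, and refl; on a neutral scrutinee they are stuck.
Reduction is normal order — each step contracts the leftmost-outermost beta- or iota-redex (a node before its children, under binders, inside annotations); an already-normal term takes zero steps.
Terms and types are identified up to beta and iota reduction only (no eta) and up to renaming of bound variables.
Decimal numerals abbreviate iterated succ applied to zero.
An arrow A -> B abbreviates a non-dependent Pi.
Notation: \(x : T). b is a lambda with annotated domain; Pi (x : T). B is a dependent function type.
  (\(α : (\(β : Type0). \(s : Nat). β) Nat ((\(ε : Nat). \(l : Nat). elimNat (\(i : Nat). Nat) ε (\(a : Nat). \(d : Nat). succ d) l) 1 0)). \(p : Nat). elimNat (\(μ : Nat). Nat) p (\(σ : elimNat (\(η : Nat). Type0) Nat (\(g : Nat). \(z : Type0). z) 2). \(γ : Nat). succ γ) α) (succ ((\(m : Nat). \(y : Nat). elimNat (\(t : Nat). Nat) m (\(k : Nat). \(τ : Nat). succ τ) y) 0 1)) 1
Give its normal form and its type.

resulting normal form:
  3
type:
  Nat


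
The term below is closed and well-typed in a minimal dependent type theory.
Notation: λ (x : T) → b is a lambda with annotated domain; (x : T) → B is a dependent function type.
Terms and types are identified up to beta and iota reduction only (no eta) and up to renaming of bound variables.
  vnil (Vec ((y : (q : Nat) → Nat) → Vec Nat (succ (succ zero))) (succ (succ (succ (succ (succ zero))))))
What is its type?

type:
  Vec (Vec ((y : (q : Nat) → Nat) → Vec Nat (succ (succ zero))) (succ (succ (succ (succ (succ zero)))))) zero


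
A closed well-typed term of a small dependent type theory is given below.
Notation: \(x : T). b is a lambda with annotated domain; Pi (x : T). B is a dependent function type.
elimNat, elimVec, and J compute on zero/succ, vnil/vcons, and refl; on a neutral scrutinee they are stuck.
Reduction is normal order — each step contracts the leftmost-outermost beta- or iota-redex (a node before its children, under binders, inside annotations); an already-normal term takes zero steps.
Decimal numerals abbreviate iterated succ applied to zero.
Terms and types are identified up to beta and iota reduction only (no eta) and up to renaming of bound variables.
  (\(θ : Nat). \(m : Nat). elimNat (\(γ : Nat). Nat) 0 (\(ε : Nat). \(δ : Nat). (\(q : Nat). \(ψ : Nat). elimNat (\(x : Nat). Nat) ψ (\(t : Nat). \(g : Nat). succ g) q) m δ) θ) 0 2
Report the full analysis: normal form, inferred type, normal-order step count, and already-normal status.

normal form:
  0
inferred type:
  Nat
reduction steps (normal order): 3
already normal: no
first redex: a beta-redex
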